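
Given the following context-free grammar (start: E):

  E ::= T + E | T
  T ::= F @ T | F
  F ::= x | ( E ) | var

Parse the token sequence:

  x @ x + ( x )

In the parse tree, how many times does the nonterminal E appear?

[E [T [F x] @ [T [F x]]] + [E [T [F ( [E [T [F x]]] )]]]]

3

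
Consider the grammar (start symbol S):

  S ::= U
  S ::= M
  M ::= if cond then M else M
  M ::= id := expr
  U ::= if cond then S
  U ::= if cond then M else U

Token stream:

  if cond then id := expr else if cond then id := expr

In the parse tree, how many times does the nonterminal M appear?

[S [U if cond then [M id := expr] else [U if cond then [S [M id := expr]]]]]

2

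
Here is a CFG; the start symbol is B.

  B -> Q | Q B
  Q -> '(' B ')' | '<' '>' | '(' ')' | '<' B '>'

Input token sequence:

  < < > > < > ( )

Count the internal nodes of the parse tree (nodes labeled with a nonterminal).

8

[B [Q < [B [Q < >]] >] [B [Q < >] [B [Q ( )]]]]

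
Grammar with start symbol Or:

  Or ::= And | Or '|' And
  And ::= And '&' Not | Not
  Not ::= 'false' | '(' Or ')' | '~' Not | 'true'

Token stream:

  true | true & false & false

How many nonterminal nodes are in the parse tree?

10

[Or [Or [And [Not true]]] | [And [And [And [Not true]] & [Not false]] & [Not false]]]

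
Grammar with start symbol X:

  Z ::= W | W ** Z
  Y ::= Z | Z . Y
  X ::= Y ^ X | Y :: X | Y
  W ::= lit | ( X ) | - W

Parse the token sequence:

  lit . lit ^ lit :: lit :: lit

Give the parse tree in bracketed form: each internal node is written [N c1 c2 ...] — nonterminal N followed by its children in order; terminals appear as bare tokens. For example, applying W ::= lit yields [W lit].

X
Y ^ X
Z . Y ^ X
W . Y ^ X
lit . Y ^ X
lit . Z ^ X
lit . W ^ X
lit . lit ^ X
lit . lit ^ Y :: X
lit . lit ^ Z :: X
lit . lit ^ W :: X
lit . lit ^ lit :: X
lit . lit ^ lit :: Y :: X
lit . lit ^ lit :: Z :: X
lit . lit ^ lit :: W :: X
lit . lit ^ lit :: lit :: X
lit . lit ^ lit :: lit :: Y
lit . lit ^ lit :: lit :: Z
lit . lit ^ lit :: lit :: W
lit . lit ^ lit :: lit :: lit

[X [Y [Z [W lit]] . [Y [Z [W lit]]]] ^ [X [Y [Z [W lit]]] :: [X [Y [Z [W lit]]] :: [X [Y [Z [W lit]]]]]]]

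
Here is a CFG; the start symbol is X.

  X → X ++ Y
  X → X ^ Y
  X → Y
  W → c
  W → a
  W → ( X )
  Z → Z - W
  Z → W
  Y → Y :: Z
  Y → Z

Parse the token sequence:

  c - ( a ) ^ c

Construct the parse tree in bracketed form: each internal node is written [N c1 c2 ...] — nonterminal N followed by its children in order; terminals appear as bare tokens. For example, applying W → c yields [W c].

[X [X [Y [Z [Z [W c]] - [W ( [X [Y [Z [W a]]]] )]]]] ^ [Y [Z [W c]]]]

X
X ^ Y
Y ^ Y
Z ^ Y
Z - W ^ Y
W - W ^ Y
c - W ^ Y
c - ( X ) ^ Y
c - ( Y ) ^ Y
c - ( Z ) ^ Y
c - ( W ) ^ Y
c - ( a ) ^ Y
c - ( a ) ^ Z
c - ( a ) ^ W
c - ( a ) ^ c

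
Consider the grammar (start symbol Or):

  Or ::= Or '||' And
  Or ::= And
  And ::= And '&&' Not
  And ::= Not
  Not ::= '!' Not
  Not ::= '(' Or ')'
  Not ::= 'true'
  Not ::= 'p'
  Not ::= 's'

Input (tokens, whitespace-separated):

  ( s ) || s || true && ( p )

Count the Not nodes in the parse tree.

[Or [Or [Or [And [Not ( [Or [And [Not s]]] )]]] || [And [Not s]]] || [And [And [Not true]] && [Not ( [Or [And [Not p]]] )]]]

6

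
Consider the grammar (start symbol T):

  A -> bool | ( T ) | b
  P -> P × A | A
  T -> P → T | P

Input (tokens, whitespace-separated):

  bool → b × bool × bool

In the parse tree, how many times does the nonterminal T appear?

[T [P [A bool]] → [T [P [P [P [A b]] × [A bool]] × [A bool]]]]

2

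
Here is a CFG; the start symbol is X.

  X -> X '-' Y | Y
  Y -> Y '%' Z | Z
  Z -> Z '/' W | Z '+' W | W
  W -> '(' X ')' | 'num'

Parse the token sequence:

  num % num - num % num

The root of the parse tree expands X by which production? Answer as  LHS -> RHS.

X -> X '-' Y

[X [X [Y [Y [Z [W num]]] % [Z [W num]]]] - [Y [Y [Z [W num]]] % [Z [W num]]]]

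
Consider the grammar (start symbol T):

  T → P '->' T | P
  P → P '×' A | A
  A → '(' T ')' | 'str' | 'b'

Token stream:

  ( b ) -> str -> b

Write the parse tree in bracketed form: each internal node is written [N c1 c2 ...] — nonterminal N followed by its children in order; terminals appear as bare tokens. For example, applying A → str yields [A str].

[T [P [A ( [T [P [A b]]] )]] -> [T [P [A str]] -> [T [P [A b]]]]]

T
P -> T
A -> T
( T ) -> T
( P ) -> T
( A ) -> T
( b ) -> T
( b ) -> P -> T
( b ) -> A -> T
( b ) -> str -> T
( b ) -> str -> P
( b ) -> str -> A
( b ) -> str -> b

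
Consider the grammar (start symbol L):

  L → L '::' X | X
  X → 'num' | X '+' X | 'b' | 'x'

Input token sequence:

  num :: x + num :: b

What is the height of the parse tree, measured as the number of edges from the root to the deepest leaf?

4

[L [L [L [X num]] :: [X [X x] + [X num]]] :: [X b]]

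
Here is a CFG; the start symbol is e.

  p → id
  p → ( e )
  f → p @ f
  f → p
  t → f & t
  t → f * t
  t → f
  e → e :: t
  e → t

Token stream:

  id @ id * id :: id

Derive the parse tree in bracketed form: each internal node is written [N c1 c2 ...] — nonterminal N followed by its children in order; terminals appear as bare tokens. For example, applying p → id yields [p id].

e
e :: t
t :: t
f * t :: t
p @ f * t :: t
id @ f * t :: t
id @ p * t :: t
id @ id * t :: t
id @ id * f :: t
id @ id * p :: t
id @ id * id :: t
id @ id * id :: f
id @ id * id :: p
id @ id * id :: id

[e [e [t [f [p id] @ [f [p id]]] * [t [f [p id]]]]] :: [t [f [p id]]]]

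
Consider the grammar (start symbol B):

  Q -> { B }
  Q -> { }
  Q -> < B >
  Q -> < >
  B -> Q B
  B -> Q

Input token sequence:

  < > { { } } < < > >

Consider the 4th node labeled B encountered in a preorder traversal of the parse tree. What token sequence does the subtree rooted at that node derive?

[B [Q < >] [B [Q { [B [Q { }]] }] [B [Q < [B [Q < >]] >]]]]

< < > >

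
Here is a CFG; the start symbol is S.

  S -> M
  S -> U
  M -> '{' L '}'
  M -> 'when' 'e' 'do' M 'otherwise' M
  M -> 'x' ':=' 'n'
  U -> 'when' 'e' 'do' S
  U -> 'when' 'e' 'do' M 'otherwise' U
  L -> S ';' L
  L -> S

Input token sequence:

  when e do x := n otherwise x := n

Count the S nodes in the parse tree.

1

[S [M when e do [M x := n] otherwise [M x := n]]]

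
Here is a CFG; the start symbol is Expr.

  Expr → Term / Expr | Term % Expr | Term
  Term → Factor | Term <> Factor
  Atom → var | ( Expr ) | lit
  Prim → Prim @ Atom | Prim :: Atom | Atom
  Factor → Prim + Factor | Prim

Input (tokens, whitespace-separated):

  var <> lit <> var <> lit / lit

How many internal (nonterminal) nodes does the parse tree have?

[Expr [Term [Term [Term [Term [Factor [Prim [Atom var]]]] <> [Factor [Prim [Atom lit]]]] <> [Factor [Prim [Atom var]]]] <> [Factor [Prim [Atom lit]]]] / [Expr [Term [Factor [Prim [Atom lit]]]]]]

22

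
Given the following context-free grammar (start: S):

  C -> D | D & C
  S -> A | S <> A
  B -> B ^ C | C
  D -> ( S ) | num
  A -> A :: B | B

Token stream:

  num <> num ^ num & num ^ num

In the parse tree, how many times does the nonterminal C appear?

5

[S [S [A [B [C [D num]]]]] <> [A [B [B [B [C [D num]]] ^ [C [D num] & [C [D num]]]] ^ [C [D num]]]]]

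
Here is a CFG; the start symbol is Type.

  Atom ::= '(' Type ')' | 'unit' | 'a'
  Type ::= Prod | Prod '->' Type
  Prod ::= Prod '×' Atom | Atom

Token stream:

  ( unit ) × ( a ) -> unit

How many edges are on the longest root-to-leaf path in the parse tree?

7

[Type [Prod [Prod [Atom ( [Type [Prod [Atom unit]]] )]] × [Atom ( [Type [Prod [Atom a]]] )]] -> [Type [Prod [Atom unit]]]]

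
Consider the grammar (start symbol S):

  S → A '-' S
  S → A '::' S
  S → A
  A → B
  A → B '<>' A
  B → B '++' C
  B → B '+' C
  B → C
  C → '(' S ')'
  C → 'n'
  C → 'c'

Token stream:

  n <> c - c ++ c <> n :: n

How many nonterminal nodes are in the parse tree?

20

[S [A [B [C n]] <> [A [B [C c]]]] - [S [A [B [B [C c]] ++ [C c]] <> [A [B [C n]]]] :: [S [A [B [C n]]]]]]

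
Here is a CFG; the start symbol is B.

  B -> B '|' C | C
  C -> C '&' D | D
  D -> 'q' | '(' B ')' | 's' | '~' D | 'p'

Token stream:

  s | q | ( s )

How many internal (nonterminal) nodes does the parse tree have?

12

[B [B [B [C [D s]]] | [C [D q]]] | [C [D ( [B [C [D s]]] )]]]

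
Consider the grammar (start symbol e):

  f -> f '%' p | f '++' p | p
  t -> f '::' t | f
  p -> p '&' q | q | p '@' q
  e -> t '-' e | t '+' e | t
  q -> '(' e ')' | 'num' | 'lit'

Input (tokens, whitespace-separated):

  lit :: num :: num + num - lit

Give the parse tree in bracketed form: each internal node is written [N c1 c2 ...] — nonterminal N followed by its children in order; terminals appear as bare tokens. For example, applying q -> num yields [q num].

e
t + e
f :: t + e
p :: t + e
q :: t + e
lit :: t + e
lit :: f :: t + e
lit :: p :: t + e
lit :: q :: t + e
lit :: num :: t + e
lit :: num :: f + e
lit :: num :: p + e
lit :: num :: q + e
lit :: num :: num + e
lit :: num :: num + t - e
lit :: num :: num + f - e
lit :: num :: num + p - e
lit :: num :: num + q - e
lit :: num :: num + num - e
lit :: num :: num + num - t
lit :: num :: num + num - f
lit :: num :: num + num - p
lit :: num :: num + num - q
lit :: num :: num + num - lit

[e [t [f [p [q lit]]] :: [t [f [p [q num]]] :: [t [f [p [q num]]]]]] + [e [t [f [p [q num]]]] - [e [t [f [p [q lit]]]]]]]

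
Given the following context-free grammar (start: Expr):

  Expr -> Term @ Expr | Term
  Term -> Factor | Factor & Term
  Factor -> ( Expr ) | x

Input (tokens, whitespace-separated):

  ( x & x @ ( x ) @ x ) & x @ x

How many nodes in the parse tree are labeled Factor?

8

[Expr [Term [Factor ( [Expr [Term [Factor x] & [Term [Factor x]]] @ [Expr [Term [Factor ( [Expr [Term [Factor x]]] )]] @ [Expr [Term [Factor x]]]]] )] & [Term [Factor x]]] @ [Expr [Term [Factor x]]]]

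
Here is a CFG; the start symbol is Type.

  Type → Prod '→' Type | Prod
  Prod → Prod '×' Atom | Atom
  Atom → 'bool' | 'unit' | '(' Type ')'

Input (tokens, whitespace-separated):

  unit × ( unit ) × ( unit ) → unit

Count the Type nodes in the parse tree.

4

[Type [Prod [Prod [Prod [Atom unit]] × [Atom ( [Type [Prod [Atom unit]]] )]] × [Atom ( [Type [Prod [Atom unit]]] )]] → [Type [Prod [Atom unit]]]]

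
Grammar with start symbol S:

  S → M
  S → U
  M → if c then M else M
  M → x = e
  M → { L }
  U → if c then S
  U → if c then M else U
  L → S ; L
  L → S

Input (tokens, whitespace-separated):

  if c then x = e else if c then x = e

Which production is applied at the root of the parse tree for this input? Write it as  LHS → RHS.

S → U

[S [U if c then [M x = e] else [U if c then [S [M x = e]]]]]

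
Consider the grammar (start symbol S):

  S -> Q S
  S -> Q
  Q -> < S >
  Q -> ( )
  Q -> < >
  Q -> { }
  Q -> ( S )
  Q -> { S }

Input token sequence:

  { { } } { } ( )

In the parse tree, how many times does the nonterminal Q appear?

[S [Q { [S [Q { }]] }] [S [Q { }] [S [Q ( )]]]]

4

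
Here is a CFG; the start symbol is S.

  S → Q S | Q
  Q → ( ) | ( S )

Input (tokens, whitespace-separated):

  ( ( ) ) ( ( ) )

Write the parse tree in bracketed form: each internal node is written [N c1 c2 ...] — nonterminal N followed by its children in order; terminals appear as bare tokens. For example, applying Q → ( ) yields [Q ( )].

S
Q S
( S ) S
( Q ) S
( ( ) ) S
( ( ) ) Q
( ( ) ) ( S )
( ( ) ) ( Q )
( ( ) ) ( ( ) )

[S [Q ( [S [Q ( )]] )] [S [Q ( [S [Q ( )]] )]]]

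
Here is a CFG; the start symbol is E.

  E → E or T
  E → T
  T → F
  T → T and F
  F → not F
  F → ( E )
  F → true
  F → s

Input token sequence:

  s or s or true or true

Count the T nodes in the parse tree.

[E [E [E [E [T [F s]]] or [T [F s]]] or [T [F true]]] or [T [F true]]]

4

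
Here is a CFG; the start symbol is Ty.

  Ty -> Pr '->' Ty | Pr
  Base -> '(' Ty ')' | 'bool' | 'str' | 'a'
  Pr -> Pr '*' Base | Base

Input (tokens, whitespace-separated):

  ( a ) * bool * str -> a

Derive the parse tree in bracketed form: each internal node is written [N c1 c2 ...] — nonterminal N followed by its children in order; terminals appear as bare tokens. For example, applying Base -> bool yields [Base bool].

[Ty [Pr [Pr [Pr [Base ( [Ty [Pr [Base a]]] )]] * [Base bool]] * [Base str]] -> [Ty [Pr [Base a]]]]

Ty
Pr -> Ty
Pr * Base -> Ty
Pr * Base * Base -> Ty
Base * Base * Base -> Ty
( Ty ) * Base * Base -> Ty
( Pr ) * Base * Base -> Ty
( Base ) * Base * Base -> Ty
( a ) * Base * Base -> Ty
( a ) * bool * Base -> Ty
( a ) * bool * str -> Ty
( a ) * bool * str -> Pr
( a ) * bool * str -> Base
( a ) * bool * str -> a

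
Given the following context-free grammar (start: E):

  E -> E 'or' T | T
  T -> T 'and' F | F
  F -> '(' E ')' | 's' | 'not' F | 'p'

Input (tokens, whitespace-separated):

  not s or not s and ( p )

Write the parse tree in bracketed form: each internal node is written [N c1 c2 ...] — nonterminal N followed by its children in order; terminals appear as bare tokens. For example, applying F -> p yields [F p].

E
E or T
T or T
F or T
not F or T
not s or T
not s or T and F
not s or F and F
not s or not F and F
not s or not s and F
not s or not s and ( E )
not s or not s and ( T )
not s or not s and ( F )
not s or not s and ( p )

[E [E [T [F not [F s]]]] or [T [T [F not [F s]]] and [F ( [E [T [F p]]] )]]]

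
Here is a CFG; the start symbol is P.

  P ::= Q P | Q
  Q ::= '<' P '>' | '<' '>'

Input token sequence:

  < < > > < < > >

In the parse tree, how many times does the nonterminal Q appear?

4

[P [Q < [P [Q < >]] >] [P [Q < [P [Q < >]] >]]]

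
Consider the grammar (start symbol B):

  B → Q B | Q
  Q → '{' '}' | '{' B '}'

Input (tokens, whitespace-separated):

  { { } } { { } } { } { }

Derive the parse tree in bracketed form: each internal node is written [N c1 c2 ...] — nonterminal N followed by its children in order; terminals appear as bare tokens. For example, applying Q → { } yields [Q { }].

B
Q B
{ B } B
{ Q } B
{ { } } B
{ { } } Q B
{ { } } { B } B
{ { } } { Q } B
{ { } } { { } } B
{ { } } { { } } Q B
{ { } } { { } } { } B
{ { } } { { } } { } Q
{ { } } { { } } { } { }

[B [Q { [B [Q { }]] }] [B [Q { [B [Q { }]] }] [B [Q { }] [B [Q { }]]]]]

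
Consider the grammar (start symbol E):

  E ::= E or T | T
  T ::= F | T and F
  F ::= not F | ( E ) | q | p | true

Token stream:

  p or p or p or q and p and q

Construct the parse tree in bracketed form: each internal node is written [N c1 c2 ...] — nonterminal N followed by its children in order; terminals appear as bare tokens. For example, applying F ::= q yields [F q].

E
E or T
E or T or T
E or T or T or T
T or T or T or T
F or T or T or T
p or T or T or T
p or F or T or T
p or p or T or T
p or p or F or T
p or p or p or T
p or p or p or T and F
p or p or p or T and F and F
p or p or p or F and F and F
p or p or p or q and F and F
p or p or p or q and p and F
p or p or p or q and p and q

[E [E [E [E [T [F p]]] or [T [F p]]] or [T [F p]]] or [T [T [T [F q]] and [F p]] and [F q]]]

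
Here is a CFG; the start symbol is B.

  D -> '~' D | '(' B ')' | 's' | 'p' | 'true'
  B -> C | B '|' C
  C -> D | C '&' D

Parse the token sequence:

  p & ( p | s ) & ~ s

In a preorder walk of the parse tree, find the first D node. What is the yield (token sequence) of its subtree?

p

[B [C [C [C [D p]] & [D ( [B [B [C [D p]]] | [C [D s]]] )]] & [D ~ [D s]]]]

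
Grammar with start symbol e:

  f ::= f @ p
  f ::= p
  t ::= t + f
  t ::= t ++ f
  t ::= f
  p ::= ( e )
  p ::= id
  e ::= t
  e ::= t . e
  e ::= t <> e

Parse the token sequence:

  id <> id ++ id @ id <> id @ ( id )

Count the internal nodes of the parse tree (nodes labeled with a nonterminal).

[e [t [f [p id]]] <> [e [t [t [f [p id]]] ++ [f [f [p id]] @ [p id]]] <> [e [t [f [f [p id]] @ [p ( [e [t [f [p id]]]] )]]]]]]

23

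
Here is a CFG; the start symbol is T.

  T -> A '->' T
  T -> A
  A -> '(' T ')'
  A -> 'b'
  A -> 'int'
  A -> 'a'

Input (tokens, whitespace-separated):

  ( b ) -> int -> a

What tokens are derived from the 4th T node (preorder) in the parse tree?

a

[T [A ( [T [A b]] )] -> [T [A int] -> [T [A a]]]]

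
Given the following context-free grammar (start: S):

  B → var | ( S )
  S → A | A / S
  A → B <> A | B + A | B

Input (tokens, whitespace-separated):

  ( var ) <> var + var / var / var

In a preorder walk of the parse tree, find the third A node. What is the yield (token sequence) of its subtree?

[S [A [B ( [S [A [B var]]] )] <> [A [B var] + [A [B var]]]] / [S [A [B var]] / [S [A [B var]]]]]

var + var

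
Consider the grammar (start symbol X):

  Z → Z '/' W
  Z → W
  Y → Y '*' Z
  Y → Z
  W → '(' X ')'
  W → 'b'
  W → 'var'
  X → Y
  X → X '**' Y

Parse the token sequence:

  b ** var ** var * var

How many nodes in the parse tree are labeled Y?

4

[X [X [X [Y [Z [W b]]]] ** [Y [Z [W var]]]] ** [Y [Y [Z [W var]]] * [Z [W var]]]]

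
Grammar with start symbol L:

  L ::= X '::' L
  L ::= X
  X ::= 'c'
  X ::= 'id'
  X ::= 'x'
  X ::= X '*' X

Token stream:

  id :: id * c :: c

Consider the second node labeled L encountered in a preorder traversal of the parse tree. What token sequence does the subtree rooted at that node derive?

id * c :: c

[L [X id] :: [L [X [X id] * [X c]] :: [L [X c]]]]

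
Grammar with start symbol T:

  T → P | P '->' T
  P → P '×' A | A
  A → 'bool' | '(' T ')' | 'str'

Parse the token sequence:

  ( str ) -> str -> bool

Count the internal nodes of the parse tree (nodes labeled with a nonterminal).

12

[T [P [A ( [T [P [A str]]] )]] -> [T [P [A str]] -> [T [P [A bool]]]]]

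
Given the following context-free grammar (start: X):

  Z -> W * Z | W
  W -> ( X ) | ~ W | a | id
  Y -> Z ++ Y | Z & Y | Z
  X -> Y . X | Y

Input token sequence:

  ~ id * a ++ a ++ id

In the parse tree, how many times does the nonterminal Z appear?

4

[X [Y [Z [W ~ [W id]] * [Z [W a]]] ++ [Y [Z [W a]] ++ [Y [Z [W id]]]]]]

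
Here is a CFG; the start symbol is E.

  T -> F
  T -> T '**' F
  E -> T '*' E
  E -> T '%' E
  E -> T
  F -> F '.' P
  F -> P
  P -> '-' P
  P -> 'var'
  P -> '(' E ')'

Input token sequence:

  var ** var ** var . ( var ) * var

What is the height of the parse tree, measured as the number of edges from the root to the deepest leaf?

[E [T [T [T [F [P var]]] ** [F [P var]]] ** [F [F [P var]] . [P ( [E [T [F [P var]]]] )]]] * [E [T [F [P var]]]]]

8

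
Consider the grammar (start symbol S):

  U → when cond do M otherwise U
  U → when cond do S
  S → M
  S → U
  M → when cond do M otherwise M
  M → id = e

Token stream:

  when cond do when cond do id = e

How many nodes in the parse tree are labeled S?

[S [U when cond do [S [U when cond do [S [M id = e]]]]]]

3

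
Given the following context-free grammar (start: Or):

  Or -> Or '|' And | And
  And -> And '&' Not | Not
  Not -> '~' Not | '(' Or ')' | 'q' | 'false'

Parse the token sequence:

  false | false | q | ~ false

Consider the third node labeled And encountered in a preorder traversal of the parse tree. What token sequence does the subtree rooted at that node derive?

q

[Or [Or [Or [Or [And [Not false]]] | [And [Not false]]] | [And [Not q]]] | [And [Not ~ [Not false]]]]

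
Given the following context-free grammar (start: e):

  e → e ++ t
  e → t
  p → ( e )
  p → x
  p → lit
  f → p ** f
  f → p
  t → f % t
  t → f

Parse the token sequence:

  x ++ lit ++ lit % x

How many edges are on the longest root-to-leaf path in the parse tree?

6

[e [e [e [t [f [p x]]]] ++ [t [f [p lit]]]] ++ [t [f [p lit]] % [t [f [p x]]]]]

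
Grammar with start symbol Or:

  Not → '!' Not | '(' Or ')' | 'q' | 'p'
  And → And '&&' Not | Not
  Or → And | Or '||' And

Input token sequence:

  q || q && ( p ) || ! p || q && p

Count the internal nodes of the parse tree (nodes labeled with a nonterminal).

20

[Or [Or [Or [Or [And [Not q]]] || [And [And [Not q]] && [Not ( [Or [And [Not p]]] )]]] || [And [Not ! [Not p]]]] || [And [And [Not q]] && [Not p]]]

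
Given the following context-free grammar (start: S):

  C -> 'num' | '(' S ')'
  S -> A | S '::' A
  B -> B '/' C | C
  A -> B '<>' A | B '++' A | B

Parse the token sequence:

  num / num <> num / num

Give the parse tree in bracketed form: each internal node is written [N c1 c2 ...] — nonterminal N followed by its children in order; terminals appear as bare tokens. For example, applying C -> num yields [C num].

[S [A [B [B [C num]] / [C num]] <> [A [B [B [C num]] / [C num]]]]]

S
A
B <> A
B / C <> A
C / C <> A
num / C <> A
num / num <> A
num / num <> B
num / num <> B / C
num / num <> C / C
num / num <> num / C
num / num <> num / num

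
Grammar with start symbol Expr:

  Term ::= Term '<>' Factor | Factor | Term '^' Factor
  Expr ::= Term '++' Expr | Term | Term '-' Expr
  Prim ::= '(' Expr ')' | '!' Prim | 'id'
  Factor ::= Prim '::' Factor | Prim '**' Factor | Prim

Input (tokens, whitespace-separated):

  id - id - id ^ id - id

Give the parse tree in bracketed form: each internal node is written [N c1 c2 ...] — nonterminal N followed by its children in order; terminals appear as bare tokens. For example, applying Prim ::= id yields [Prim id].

[Expr [Term [Factor [Prim id]]] - [Expr [Term [Factor [Prim id]]] - [Expr [Term [Term [Factor [Prim id]]] ^ [Factor [Prim id]]] - [Expr [Term [Factor [Prim id]]]]]]]

Expr
Term - Expr
Factor - Expr
Prim - Expr
id - Expr
id - Term - Expr
id - Factor - Expr
id - Prim - Expr
id - id - Expr
id - id - Term - Expr
id - id - Term ^ Factor - Expr
id - id - Factor ^ Factor - Expr
id - id - Prim ^ Factor - Expr
id - id - id ^ Factor - Expr
id - id - id ^ Prim - Expr
id - id - id ^ id - Expr
id - id - id ^ id - Term
id - id - id ^ id - Factor
id - id - id ^ id - Prim
id - id - id ^ id - id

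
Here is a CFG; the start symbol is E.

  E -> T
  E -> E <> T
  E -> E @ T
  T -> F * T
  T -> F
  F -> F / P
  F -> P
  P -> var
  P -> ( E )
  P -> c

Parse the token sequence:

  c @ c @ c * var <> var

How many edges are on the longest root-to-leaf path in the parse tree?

[E [E [E [E [T [F [P c]]]] @ [T [F [P c]]]] @ [T [F [P c]] * [T [F [P var]]]]] <> [T [F [P var]]]]

7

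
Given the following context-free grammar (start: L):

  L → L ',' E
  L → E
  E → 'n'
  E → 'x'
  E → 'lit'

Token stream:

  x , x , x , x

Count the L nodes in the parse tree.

[L [L [L [L [E x]] , [E x]] , [E x]] , [E x]]

4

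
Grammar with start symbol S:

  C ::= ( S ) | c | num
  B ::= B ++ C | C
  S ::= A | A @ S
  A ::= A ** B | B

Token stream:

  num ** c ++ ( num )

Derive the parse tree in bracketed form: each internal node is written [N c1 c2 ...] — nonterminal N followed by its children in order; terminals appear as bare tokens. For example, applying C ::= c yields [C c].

[S [A [A [B [C num]]] ** [B [B [C c]] ++ [C ( [S [A [B [C num]]]] )]]]]

S
A
A ** B
B ** B
C ** B
num ** B
num ** B ++ C
num ** C ++ C
num ** c ++ C
num ** c ++ ( S )
num ** c ++ ( A )
num ** c ++ ( B )
num ** c ++ ( C )
num ** c ++ ( num )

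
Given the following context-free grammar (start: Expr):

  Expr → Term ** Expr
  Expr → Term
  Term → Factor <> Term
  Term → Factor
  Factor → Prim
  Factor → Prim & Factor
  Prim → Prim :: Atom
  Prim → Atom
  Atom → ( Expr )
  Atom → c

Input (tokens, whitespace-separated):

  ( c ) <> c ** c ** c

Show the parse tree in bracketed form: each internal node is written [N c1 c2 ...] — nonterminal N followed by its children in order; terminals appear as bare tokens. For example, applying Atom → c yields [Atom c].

[Expr [Term [Factor [Prim [Atom ( [Expr [Term [Factor [Prim [Atom c]]]]] )]]] <> [Term [Factor [Prim [Atom c]]]]] ** [Expr [Term [Factor [Prim [Atom c]]]] ** [Expr [Term [Factor [Prim [Atom c]]]]]]]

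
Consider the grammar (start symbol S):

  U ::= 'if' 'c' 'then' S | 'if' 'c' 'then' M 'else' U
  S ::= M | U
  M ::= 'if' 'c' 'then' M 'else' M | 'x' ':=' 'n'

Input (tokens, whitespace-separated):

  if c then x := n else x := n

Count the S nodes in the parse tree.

[S [M if c then [M x := n] else [M x := n]]]

1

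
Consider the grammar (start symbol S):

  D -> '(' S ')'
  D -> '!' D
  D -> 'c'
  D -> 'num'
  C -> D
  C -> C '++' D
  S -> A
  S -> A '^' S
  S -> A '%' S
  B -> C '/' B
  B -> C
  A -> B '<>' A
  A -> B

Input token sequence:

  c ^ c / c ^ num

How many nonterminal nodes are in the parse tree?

18

[S [A [B [C [D c]]]] ^ [S [A [B [C [D c]] / [B [C [D c]]]]] ^ [S [A [B [C [D num]]]]]]]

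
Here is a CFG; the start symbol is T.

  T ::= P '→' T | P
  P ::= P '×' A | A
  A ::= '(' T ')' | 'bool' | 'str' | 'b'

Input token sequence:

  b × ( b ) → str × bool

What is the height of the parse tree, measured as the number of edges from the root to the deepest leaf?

[T [P [P [A b]] × [A ( [T [P [A b]]] )]] → [T [P [P [A str]] × [A bool]]]]

6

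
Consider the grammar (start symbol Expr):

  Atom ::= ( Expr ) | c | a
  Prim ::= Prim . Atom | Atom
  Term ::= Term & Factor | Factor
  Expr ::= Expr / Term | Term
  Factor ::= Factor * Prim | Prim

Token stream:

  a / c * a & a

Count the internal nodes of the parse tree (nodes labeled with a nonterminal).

17

[Expr [Expr [Term [Factor [Prim [Atom a]]]]] / [Term [Term [Factor [Factor [Prim [Atom c]]] * [Prim [Atom a]]]] & [Factor [Prim [Atom a]]]]]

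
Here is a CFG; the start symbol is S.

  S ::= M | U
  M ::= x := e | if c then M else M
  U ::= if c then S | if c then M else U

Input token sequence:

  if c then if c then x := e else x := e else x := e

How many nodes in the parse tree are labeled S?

[S [M if c then [M if c then [M x := e] else [M x := e]] else [M x := e]]]

1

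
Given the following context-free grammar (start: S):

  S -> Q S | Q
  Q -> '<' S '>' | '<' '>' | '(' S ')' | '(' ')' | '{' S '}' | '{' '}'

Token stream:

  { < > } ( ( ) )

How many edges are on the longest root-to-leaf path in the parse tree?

5

[S [Q { [S [Q < >]] }] [S [Q ( [S [Q ( )]] )]]]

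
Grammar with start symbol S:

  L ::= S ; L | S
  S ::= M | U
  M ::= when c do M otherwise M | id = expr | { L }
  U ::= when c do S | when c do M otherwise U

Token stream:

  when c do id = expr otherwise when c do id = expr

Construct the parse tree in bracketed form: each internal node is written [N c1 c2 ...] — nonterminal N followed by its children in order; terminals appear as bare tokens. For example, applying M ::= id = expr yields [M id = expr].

[S [U when c do [M id = expr] otherwise [U when c do [S [M id = expr]]]]]

S
U
when c do M otherwise U
when c do id = expr otherwise U
when c do id = expr otherwise when c do S
when c do id = expr otherwise when c do M
when c do id = expr otherwise when c do id = expr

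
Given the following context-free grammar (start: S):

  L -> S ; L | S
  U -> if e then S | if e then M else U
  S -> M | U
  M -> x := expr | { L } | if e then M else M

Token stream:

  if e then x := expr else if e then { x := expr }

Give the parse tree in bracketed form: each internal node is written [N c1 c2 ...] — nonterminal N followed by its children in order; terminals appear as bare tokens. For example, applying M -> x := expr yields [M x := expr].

[S [U if e then [M x := expr] else [U if e then [S [M { [L [S [M x := expr]]] }]]]]]

S
U
if e then M else U
if e then x := expr else U
if e then x := expr else if e then S
if e then x := expr else if e then M
if e then x := expr else if e then { L }
if e then x := expr else if e then { S }
if e then x := expr else if e then { M }
if e then x := expr else if e then { x := expr }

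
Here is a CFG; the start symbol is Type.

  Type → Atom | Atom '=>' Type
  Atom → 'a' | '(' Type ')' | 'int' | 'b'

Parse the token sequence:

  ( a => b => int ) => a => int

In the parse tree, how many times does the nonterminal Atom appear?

6

[Type [Atom ( [Type [Atom a] => [Type [Atom b] => [Type [Atom int]]]] )] => [Type [Atom a] => [Type [Atom int]]]]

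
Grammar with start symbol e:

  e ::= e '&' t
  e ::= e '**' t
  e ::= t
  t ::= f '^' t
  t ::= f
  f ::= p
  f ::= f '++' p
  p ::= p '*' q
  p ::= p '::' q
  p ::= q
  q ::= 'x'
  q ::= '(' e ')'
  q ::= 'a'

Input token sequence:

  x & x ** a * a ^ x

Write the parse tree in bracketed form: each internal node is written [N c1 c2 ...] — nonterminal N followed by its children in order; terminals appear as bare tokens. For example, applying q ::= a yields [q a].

[e [e [e [t [f [p [q x]]]]] & [t [f [p [q x]]]]] ** [t [f [p [p [q a]] * [q a]]] ^ [t [f [p [q x]]]]]]

e
e ** t
e & t ** t
t & t ** t
f & t ** t
p & t ** t
q & t ** t
x & t ** t
x & f ** t
x & p ** t
x & q ** t
x & x ** t
x & x ** f ^ t
x & x ** p ^ t
x & x ** p * q ^ t
x & x ** q * q ^ t
x & x ** a * q ^ t
x & x ** a * a ^ t
x & x ** a * a ^ f
x & x ** a * a ^ p
x & x ** a * a ^ q
x & x ** a * a ^ x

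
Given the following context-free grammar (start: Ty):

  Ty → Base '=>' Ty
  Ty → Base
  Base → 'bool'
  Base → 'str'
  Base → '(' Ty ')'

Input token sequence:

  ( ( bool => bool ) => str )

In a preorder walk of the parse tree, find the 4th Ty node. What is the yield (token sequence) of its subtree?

[Ty [Base ( [Ty [Base ( [Ty [Base bool] => [Ty [Base bool]]] )] => [Ty [Base str]]] )]]

bool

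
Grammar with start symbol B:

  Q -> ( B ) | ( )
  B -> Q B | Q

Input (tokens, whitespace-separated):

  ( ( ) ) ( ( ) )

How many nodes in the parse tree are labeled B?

[B [Q ( [B [Q ( )]] )] [B [Q ( [B [Q ( )]] )]]]

4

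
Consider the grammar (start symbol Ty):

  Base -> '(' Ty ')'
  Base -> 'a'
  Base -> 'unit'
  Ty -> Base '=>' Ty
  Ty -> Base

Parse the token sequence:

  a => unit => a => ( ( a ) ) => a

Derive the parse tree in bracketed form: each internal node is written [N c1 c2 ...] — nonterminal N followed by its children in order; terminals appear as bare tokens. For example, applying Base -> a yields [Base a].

[Ty [Base a] => [Ty [Base unit] => [Ty [Base a] => [Ty [Base ( [Ty [Base ( [Ty [Base a]] )]] )] => [Ty [Base a]]]]]]

Ty
Base => Ty
a => Ty
a => Base => Ty
a => unit => Ty
a => unit => Base => Ty
a => unit => a => Ty
a => unit => a => Base => Ty
a => unit => a => ( Ty ) => Ty
a => unit => a => ( Base ) => Ty
a => unit => a => ( ( Ty ) ) => Ty
a => unit => a => ( ( Base ) ) => Ty
a => unit => a => ( ( a ) ) => Ty
a => unit => a => ( ( a ) ) => Base
a => unit => a => ( ( a ) ) => a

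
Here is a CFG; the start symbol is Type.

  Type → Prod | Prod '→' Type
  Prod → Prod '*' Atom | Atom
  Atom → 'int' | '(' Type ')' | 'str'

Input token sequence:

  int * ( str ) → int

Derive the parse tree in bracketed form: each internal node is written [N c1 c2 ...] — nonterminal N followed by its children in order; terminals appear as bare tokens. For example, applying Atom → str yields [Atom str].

Type
Prod → Type
Prod * Atom → Type
Atom * Atom → Type
int * Atom → Type
int * ( Type ) → Type
int * ( Prod ) → Type
int * ( Atom ) → Type
int * ( str ) → Type
int * ( str ) → Prod
int * ( str ) → Atom
int * ( str ) → int

[Type [Prod [Prod [Atom int]] * [Atom ( [Type [Prod [Atom str]]] )]] → [Type [Prod [Atom int]]]]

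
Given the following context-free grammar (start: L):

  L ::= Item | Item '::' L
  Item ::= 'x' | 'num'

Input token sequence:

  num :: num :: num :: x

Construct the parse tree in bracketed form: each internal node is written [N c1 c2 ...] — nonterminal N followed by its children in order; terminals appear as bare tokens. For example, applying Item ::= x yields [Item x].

[L [Item num] :: [L [Item num] :: [L [Item num] :: [L [Item x]]]]]

L
Item :: L
num :: L
num :: Item :: L
num :: num :: L
num :: num :: Item :: L
num :: num :: num :: L
num :: num :: num :: Item
num :: num :: num :: x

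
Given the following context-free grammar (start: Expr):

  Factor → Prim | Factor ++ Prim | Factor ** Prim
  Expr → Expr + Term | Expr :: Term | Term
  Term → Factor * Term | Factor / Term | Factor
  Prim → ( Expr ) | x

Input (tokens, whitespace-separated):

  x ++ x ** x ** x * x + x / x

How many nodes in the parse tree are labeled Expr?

2

[Expr [Expr [Term [Factor [Factor [Factor [Factor [Prim x]] ++ [Prim x]] ** [Prim x]] ** [Prim x]] * [Term [Factor [Prim x]]]]] + [Term [Factor [Prim x]] / [Term [Factor [Prim x]]]]]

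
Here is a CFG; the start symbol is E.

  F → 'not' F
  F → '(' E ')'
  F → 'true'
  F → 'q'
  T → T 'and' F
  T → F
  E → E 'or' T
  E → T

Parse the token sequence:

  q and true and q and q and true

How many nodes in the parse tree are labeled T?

5

[E [T [T [T [T [T [F q]] and [F true]] and [F q]] and [F q]] and [F true]]]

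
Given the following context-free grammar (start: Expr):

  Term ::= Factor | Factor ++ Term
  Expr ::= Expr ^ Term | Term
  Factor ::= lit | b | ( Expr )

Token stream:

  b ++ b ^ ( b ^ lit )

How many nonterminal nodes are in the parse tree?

[Expr [Expr [Term [Factor b] ++ [Term [Factor b]]]] ^ [Term [Factor ( [Expr [Expr [Term [Factor b]]] ^ [Term [Factor lit]]] )]]]

14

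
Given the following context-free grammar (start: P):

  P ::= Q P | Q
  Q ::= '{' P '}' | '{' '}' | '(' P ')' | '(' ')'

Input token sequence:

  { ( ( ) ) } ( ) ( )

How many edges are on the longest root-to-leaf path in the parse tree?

[P [Q { [P [Q ( [P [Q ( )]] )]] }] [P [Q ( )] [P [Q ( )]]]]

6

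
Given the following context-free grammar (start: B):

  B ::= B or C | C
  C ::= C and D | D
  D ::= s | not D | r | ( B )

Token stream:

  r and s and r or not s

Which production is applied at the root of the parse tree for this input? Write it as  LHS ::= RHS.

B ::= B or C

[B [B [C [C [C [D r]] and [D s]] and [D r]]] or [C [D not [D s]]]]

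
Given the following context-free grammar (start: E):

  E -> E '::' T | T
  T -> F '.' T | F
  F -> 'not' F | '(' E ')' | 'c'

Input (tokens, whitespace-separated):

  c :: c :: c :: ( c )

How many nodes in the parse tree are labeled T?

[E [E [E [E [T [F c]]] :: [T [F c]]] :: [T [F c]]] :: [T [F ( [E [T [F c]]] )]]]

5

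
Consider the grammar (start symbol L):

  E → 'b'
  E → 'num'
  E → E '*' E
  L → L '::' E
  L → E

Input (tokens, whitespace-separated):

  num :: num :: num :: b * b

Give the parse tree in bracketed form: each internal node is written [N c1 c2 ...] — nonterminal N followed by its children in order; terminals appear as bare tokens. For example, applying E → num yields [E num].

[L [L [L [L [E num]] :: [E num]] :: [E num]] :: [E [E b] * [E b]]]

L
L :: E
L :: E :: E
L :: E :: E :: E
E :: E :: E :: E
num :: E :: E :: E
num :: num :: E :: E
num :: num :: num :: E
num :: num :: num :: E * E
num :: num :: num :: b * E
num :: num :: num :: b * b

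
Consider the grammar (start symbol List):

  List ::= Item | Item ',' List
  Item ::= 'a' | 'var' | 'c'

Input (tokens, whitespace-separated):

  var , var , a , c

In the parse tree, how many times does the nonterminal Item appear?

[List [Item var] , [List [Item var] , [List [Item a] , [List [Item c]]]]]

4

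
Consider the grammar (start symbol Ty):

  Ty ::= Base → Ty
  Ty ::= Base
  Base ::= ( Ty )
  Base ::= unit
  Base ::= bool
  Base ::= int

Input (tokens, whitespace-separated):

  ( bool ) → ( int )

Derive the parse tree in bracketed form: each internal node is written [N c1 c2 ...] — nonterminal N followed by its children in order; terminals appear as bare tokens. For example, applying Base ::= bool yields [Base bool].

Ty
Base → Ty
( Ty ) → Ty
( Base ) → Ty
( bool ) → Ty
( bool ) → Base
( bool ) → ( Ty )
( bool ) → ( Base )
( bool ) → ( int )

[Ty [Base ( [Ty [Base bool]] )] → [Ty [Base ( [Ty [Base int]] )]]]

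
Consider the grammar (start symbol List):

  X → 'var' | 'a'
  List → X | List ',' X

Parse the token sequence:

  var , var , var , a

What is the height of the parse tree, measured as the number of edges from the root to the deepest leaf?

5

[List [List [List [List [X var]] , [X var]] , [X var]] , [X a]]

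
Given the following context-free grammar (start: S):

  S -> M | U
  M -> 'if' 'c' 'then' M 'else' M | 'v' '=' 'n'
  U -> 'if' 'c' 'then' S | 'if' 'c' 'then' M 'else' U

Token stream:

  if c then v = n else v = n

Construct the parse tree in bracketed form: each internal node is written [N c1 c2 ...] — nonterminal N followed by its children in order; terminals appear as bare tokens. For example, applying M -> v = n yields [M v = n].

S
M
if c then M else M
if c then v = n else M
if c then v = n else v = n

[S [M if c then [M v = n] else [M v = n]]]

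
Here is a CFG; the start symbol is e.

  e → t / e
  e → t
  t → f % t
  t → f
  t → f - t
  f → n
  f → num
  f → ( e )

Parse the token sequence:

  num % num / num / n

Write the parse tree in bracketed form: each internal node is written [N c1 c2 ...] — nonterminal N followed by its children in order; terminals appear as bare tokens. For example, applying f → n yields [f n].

[e [t [f num] % [t [f num]]] / [e [t [f num]] / [e [t [f n]]]]]

e
t / e
f % t / e
num % t / e
num % f / e
num % num / e
num % num / t / e
num % num / f / e
num % num / num / e
num % num / num / t
num % num / num / f
num % num / num / n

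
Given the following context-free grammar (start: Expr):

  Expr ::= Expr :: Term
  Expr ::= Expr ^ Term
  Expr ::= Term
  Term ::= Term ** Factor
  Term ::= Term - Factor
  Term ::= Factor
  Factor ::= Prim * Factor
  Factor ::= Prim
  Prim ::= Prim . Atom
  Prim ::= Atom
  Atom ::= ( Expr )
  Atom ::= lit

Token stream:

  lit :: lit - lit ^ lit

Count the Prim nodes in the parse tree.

[Expr [Expr [Expr [Term [Factor [Prim [Atom lit]]]]] :: [Term [Term [Factor [Prim [Atom lit]]]] - [Factor [Prim [Atom lit]]]]] ^ [Term [Factor [Prim [Atom lit]]]]]

4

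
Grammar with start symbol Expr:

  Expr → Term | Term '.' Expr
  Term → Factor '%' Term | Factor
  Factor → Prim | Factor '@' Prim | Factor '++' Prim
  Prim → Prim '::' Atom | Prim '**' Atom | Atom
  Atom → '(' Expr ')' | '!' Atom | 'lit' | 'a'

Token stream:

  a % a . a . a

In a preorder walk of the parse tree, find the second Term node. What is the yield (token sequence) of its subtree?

[Expr [Term [Factor [Prim [Atom a]]] % [Term [Factor [Prim [Atom a]]]]] . [Expr [Term [Factor [Prim [Atom a]]]] . [Expr [Term [Factor [Prim [Atom a]]]]]]]

a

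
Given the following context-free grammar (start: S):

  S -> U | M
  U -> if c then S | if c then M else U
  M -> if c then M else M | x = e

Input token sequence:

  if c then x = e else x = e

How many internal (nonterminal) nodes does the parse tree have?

[S [M if c then [M x = e] else [M x = e]]]

4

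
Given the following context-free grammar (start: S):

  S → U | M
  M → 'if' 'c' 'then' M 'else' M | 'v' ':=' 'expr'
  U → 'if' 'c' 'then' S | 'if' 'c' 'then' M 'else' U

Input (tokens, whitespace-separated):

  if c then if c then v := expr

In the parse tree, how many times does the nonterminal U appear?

2

[S [U if c then [S [U if c then [S [M v := expr]]]]]]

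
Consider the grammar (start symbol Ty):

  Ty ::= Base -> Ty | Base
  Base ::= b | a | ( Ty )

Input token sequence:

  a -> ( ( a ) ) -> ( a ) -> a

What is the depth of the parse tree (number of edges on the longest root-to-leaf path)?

[Ty [Base a] -> [Ty [Base ( [Ty [Base ( [Ty [Base a]] )]] )] -> [Ty [Base ( [Ty [Base a]] )] -> [Ty [Base a]]]]]

7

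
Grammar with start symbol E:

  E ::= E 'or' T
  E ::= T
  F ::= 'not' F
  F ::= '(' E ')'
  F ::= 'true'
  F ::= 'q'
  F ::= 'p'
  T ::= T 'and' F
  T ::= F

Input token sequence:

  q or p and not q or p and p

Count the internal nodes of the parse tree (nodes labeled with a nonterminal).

14

[E [E [E [T [F q]]] or [T [T [F p]] and [F not [F q]]]] or [T [T [F p]] and [F p]]]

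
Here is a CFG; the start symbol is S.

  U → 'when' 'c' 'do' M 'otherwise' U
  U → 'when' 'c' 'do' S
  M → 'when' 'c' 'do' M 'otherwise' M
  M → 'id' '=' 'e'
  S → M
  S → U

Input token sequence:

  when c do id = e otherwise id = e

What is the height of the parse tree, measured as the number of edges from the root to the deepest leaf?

3

[S [M when c do [M id = e] otherwise [M id = e]]]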